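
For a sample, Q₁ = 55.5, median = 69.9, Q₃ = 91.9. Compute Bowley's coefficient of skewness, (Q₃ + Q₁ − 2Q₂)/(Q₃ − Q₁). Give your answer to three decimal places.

0.209

numerator: Q₃ + Q₁ − 2Q₂ = 91.9 + 55.5 − 2×69.9 = 7.6000
denominator: Q₃ − Q₁ = 91.9 − 55.5 = 36.4000
Bowley skewness = 7.6000 / 36.4000 ≈ 0.209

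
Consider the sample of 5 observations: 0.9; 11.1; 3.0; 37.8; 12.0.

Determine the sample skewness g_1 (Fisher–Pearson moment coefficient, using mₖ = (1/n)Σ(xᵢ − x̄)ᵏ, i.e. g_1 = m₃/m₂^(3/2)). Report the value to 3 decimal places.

x̄ = (0.9 + 11.1 + 3.0 + 37.8 + 12.0) / 5 = 12.9600
deviations (xᵢ − x̄): -12.0600, -1.8600, -9.9600, 24.8400, -0.9600
Σ(xᵢ − x̄)² = 866.0520 ⇒ m₂ = 866.0520/5 = 173.21040
Σ(xᵢ − x̄)³ = 12577.4986 ⇒ m₃ = 12577.4986/5 = 2515.49971
m₂^(3/2) = 173.21040^(1.5) = 2279.61207
g_1 = m₃ / m₂^(3/2) = 2515.49971 / 2279.61207 ≈ 1.103

1.103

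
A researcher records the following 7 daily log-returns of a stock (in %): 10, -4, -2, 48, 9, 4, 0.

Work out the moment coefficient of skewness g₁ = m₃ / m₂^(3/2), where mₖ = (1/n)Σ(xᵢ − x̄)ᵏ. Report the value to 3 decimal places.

x̄ = (10 - 4 - 2 + 48 + 9 + 4 + 0) / 7 = 9.2857
deviations (xᵢ − x̄): 0.7143, -13.2857, -11.2857, 38.7143, -0.2857, -5.2857, -9.2857
Σ(xᵢ − x̄)² = 1917.4286 ⇒ m₂ = 1917.4286/7 = 273.91837
Σ(xᵢ − x̄)³ = 53294.3265 ⇒ m₃ = 53294.3265/7 = 7613.47522
m₂^(3/2) = 273.91837^(1.5) = 4533.48029
g₁ = m₃ / m₂^(3/2) = 7613.47522 / 4533.48029 ≈ 1.679

1.679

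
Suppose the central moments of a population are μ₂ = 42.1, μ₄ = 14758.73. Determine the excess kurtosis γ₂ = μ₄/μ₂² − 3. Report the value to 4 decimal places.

5.3269

μ₂² = 42.1² = 1772.41000
μ₄/μ₂² = 14758.73 / 1772.41000 = 8.32693
γ₂ = 8.32693 − 3 ≈ 5.3269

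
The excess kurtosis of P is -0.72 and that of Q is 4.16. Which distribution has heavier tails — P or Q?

Q

Higher excess kurtosis ⇒ heavier tails relative to the normal distribution.
-0.72 vs 4.16: the larger is 4.16, so Q has heavier tails. (Q is leptokurtic — heavier-than-normal tails; the other is platykurtic.)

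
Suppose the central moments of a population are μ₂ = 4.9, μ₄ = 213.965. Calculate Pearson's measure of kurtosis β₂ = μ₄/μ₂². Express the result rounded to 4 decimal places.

8.9115

μ₂² = 4.9² = 24.01000
μ₄/μ₂² = 213.965 / 24.01000 = 8.91150
β₂ ≈ 8.9115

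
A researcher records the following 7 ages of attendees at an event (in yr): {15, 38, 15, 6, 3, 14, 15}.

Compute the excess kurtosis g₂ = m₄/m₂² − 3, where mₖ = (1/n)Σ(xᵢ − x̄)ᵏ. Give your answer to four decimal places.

0.7061

x̄ = 15.1429
Σ(xᵢ − x̄)² = 754.8571 ⇒ m₂ = 107.83673
Σ(xᵢ − x̄)⁴ = 301683.4402 ⇒ m₄ = 43097.63432
m₂² = 11628.76135
g₂ = m₄/m₂² − 3 = 3.70612 − 3 ≈ 0.7061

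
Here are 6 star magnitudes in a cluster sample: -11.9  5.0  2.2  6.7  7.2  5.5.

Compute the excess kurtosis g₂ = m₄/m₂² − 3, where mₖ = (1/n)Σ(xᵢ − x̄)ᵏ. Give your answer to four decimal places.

x̄ = 2.4500
Σ(xᵢ − x̄)² = 262.4150 ⇒ m₂ = 43.73583
Σ(xᵢ − x̄)⁴ = 43368.2192 ⇒ m₄ = 7228.03654
m₂² = 1912.82312
g₂ = m₄/m₂² − 3 = 3.77873 − 3 ≈ 0.7787

0.7787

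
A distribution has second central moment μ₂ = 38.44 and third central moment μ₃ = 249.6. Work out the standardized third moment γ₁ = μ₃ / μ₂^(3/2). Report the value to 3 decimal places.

1.047

σ = √μ₂ = √38.44 = 6.20000
σ³ = μ₂^(3/2) = 238.32800
γ₁ = μ₃/σ³ = 249.6 / 238.32800 ≈ 1.047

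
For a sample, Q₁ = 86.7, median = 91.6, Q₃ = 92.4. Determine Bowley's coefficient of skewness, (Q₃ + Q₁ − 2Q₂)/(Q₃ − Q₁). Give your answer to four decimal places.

-0.7193

numerator: Q₃ + Q₁ − 2Q₂ = 92.4 + 86.7 − 2×91.6 = -4.1000
denominator: Q₃ − Q₁ = 92.4 − 86.7 = 5.7000
Bowley skewness = -4.1000 / 5.7000 ≈ -0.7193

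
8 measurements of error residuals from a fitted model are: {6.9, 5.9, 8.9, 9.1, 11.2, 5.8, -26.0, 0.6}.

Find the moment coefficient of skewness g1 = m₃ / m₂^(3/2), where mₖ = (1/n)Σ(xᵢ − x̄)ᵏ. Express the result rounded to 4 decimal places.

-1.9795

x̄ = (6.9 + 5.9 + 8.9 + 9.1 + 11.2 + 5.8 - 26.0 + 0.6) / 8 = 2.8000
deviations (xᵢ − x̄): 4.1000, 3.1000, 6.1000, 6.3000, 8.4000, 3.0000, -28.8000, -2.2000
Σ(xᵢ − x̄)² = 1017.1600 ⇒ m₂ = 1017.1600/8 = 127.14500
Σ(xᵢ − x̄)³ = -22703.0760 ⇒ m₃ = -22703.0760/8 = -2837.88450
m₂^(3/2) = 127.14500^(1.5) = 1433.66911
g1 = m₃ / m₂^(3/2) = -2837.88450 / 1433.66911 ≈ -1.9795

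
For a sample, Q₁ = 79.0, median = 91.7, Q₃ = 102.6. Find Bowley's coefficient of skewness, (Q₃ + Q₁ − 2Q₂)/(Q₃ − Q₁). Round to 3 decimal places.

numerator: Q₃ + Q₁ − 2Q₂ = 102.6 + 79.0 − 2×91.7 = -1.8000
denominator: Q₃ − Q₁ = 102.6 − 79.0 = 23.6000
Bowley skewness = -1.8000 / 23.6000 ≈ -0.076

-0.076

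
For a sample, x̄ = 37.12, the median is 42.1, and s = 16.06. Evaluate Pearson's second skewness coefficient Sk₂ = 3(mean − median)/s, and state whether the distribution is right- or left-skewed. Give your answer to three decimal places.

-0.930, left-skewed

Sk₂ = 3(37.12 − 42.1) / 16.06 = 3 × -4.9800 / 16.06
    = -14.9400 / 16.06 ≈ -0.930
Sk₂ < 0 ⇒ mean < median ⇒ left-skewed (negative skew).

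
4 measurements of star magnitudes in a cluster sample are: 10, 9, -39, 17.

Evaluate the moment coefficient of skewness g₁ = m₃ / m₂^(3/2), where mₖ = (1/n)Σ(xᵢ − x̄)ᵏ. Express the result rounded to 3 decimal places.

x̄ = (10 + 9 - 39 + 17) / 4 = -0.7500
deviations (xᵢ − x̄): 10.7500, 9.7500, -38.2500, 17.7500
Σ(xᵢ − x̄)² = 1988.7500 ⇒ m₂ = 1988.7500/4 = 497.18750
Σ(xᵢ − x̄)³ = -48200.6250 ⇒ m₃ = -48200.6250/4 = -12050.15625
m₂^(3/2) = 497.18750^(1.5) = 11086.13855
g₁ = m₃ / m₂^(3/2) = -12050.15625 / 11086.13855 ≈ -1.087

-1.087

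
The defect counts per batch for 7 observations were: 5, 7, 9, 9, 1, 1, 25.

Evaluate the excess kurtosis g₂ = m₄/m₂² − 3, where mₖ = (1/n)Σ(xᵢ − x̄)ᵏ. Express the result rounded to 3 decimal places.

0.787

x̄ = 8.1429
Σ(xᵢ − x̄)² = 398.8571 ⇒ m₂ = 56.97959
Σ(xᵢ − x̄)⁴ = 86055.2770 ⇒ m₄ = 12293.61100
m₂² = 3246.67389
g₂ = m₄/m₂² − 3 = 3.78652 − 3 ≈ 0.787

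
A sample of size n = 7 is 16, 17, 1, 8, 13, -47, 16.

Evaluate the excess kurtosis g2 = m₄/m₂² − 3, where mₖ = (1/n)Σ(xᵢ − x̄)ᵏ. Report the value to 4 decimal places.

x̄ = 3.4286
Σ(xᵢ − x̄)² = 3161.7143 ⇒ m₂ = 451.67347
Σ(xᵢ − x̄)⁴ = 6559798.3324 ⇒ m₄ = 937114.04748
m₂² = 204008.92295
g2 = m₄/m₂² − 3 = 4.59350 − 3 ≈ 1.5935

1.5935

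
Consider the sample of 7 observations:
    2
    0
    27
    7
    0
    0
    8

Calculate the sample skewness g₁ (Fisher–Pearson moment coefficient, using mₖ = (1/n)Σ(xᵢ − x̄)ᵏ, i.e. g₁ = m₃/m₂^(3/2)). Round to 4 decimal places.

x̄ = (2 + 0 + 27 + 7 + 0 + 0 + 8) / 7 = 6.2857
deviations (xᵢ − x̄): -4.2857, -6.2857, 20.7143, 0.7143, -6.2857, -6.2857, 1.7143
Σ(xᵢ − x̄)² = 569.4286 ⇒ m₂ = 569.4286/7 = 81.34694
Σ(xᵢ − x̄)³ = 8069.7551 ⇒ m₃ = 8069.7551/7 = 1152.82216
m₂^(3/2) = 81.34694^(1.5) = 733.68869
g₁ = m₃ / m₂^(3/2) = 1152.82216 / 733.68869 ≈ 1.5713

1.5713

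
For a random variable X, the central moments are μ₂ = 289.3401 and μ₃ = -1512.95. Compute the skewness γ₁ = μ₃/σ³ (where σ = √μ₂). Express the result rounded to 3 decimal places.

-0.307

σ = √μ₂ = √289.3401 = 17.01000
σ³ = μ₂^(3/2) = 4921.67510
γ₁ = μ₃/σ³ = -1512.95 / 4921.67510 ≈ -0.307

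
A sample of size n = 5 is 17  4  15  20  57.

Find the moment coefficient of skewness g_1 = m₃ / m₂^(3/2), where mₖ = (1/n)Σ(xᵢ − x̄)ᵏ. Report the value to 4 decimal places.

x̄ = (17 + 4 + 15 + 20 + 57) / 5 = 22.6000
deviations (xᵢ − x̄): -5.6000, -18.6000, -7.6000, -2.6000, 34.4000
Σ(xᵢ − x̄)² = 1625.2000 ⇒ m₂ = 1625.2000/5 = 325.04000
Σ(xᵢ − x̄)³ = 33640.5600 ⇒ m₃ = 33640.5600/5 = 6728.11200
m₂^(3/2) = 325.04000^(1.5) = 5860.10252
g_1 = m₃ / m₂^(3/2) = 6728.11200 / 5860.10252 ≈ 1.1481

1.1481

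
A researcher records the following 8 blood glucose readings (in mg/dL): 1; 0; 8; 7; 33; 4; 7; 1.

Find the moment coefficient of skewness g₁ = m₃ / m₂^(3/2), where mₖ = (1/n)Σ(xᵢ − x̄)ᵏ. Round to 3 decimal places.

x̄ = (1 + 0 + 8 + 7 + 33 + 4 + 7 + 1) / 8 = 7.6250
deviations (xᵢ − x̄): -6.6250, -7.6250, 0.3750, -0.6250, 25.3750, -3.6250, -0.6250, -6.6250
Σ(xᵢ − x̄)² = 803.8750 ⇒ m₂ = 803.8750/8 = 100.48438
Σ(xᵢ − x̄)³ = 15265.7813 ⇒ m₃ = 15265.7813/8 = 1908.22266
m₂^(3/2) = 100.48438^(1.5) = 1007.27442
g₁ = m₃ / m₂^(3/2) = 1908.22266 / 1007.27442 ≈ 1.894

1.894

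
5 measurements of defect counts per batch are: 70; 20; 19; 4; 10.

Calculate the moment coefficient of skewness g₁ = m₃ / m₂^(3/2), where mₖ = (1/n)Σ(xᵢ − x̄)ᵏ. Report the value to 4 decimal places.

x̄ = (70 + 20 + 19 + 4 + 10) / 5 = 24.6000
deviations (xᵢ − x̄): 45.4000, -4.6000, -5.6000, -20.6000, -14.6000
Σ(xᵢ − x̄)² = 2751.2000 ⇒ m₂ = 2751.2000/5 = 550.24000
Σ(xᵢ − x̄)³ = 81449.7600 ⇒ m₃ = 81449.7600/5 = 16289.95200
m₂^(3/2) = 550.24000^(1.5) = 12907.08701
g₁ = m₃ / m₂^(3/2) = 16289.95200 / 12907.08701 ≈ 1.2621

1.2621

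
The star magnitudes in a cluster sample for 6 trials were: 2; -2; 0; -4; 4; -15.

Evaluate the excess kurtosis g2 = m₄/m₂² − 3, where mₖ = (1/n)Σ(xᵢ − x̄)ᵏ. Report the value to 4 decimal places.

x̄ = -2.5000
Σ(xᵢ − x̄)² = 227.5000 ⇒ m₂ = 37.91667
Σ(xᵢ − x̄)⁴ = 26653.3750 ⇒ m₄ = 4442.22917
m₂² = 1437.67361
g2 = m₄/m₂² − 3 = 3.08987 − 3 ≈ 0.0899

0.0899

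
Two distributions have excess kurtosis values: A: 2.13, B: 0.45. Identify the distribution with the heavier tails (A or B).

Higher excess kurtosis ⇒ heavier tails relative to the normal distribution.
2.13 vs 0.45: the larger is 2.13, so A has heavier tails.

A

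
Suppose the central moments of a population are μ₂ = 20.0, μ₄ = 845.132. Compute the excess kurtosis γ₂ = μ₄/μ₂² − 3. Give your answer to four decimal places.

μ₂² = 20.0² = 400.00000
μ₄/μ₂² = 845.132 / 400.00000 = 2.11283
γ₂ = 2.11283 − 3 ≈ -0.8872

-0.8872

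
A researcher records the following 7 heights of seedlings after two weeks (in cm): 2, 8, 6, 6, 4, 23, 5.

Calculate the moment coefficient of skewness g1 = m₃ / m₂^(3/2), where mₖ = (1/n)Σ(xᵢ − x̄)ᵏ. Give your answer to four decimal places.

1.7390

x̄ = (2 + 8 + 6 + 6 + 4 + 23 + 5) / 7 = 7.7143
deviations (xᵢ − x̄): -5.7143, 0.2857, -1.7143, -1.7143, -3.7143, 15.2857, -2.7143
Σ(xᵢ − x̄)² = 293.4286 ⇒ m₂ = 293.4286/7 = 41.91837
Σ(xᵢ − x̄)³ = 3303.6735 ⇒ m₃ = 3303.6735/7 = 471.95335
m₂^(3/2) = 41.91837^(1.5) = 271.39793
g1 = m₃ / m₂^(3/2) = 471.95335 / 271.39793 ≈ 1.7390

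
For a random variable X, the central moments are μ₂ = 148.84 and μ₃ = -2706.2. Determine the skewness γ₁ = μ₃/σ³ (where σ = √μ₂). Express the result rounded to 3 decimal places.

-1.490

σ = √μ₂ = √148.84 = 12.20000
σ³ = μ₂^(3/2) = 1815.84800
γ₁ = μ₃/σ³ = -2706.2 / 1815.84800 ≈ -1.490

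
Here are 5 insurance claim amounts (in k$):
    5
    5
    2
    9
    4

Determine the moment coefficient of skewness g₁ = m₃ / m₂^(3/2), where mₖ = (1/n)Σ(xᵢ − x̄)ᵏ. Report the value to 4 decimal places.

x̄ = (5 + 5 + 2 + 9 + 4) / 5 = 5.0000
deviations (xᵢ − x̄): 0.0000, 0.0000, -3.0000, 4.0000, -1.0000
Σ(xᵢ − x̄)² = 26.0000 ⇒ m₂ = 26.0000/5 = 5.20000
Σ(xᵢ − x̄)³ = 36.0000 ⇒ m₃ = 36.0000/5 = 7.20000
m₂^(3/2) = 5.20000^(1.5) = 11.85782
g₁ = m₃ / m₂^(3/2) = 7.20000 / 11.85782 ≈ 0.6072

0.6072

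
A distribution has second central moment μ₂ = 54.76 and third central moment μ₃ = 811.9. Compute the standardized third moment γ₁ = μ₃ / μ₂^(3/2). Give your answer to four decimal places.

2.0036

σ = √μ₂ = √54.76 = 7.40000
σ³ = μ₂^(3/2) = 405.22400
γ₁ = μ₃/σ³ = 811.9 / 405.22400 ≈ 2.0036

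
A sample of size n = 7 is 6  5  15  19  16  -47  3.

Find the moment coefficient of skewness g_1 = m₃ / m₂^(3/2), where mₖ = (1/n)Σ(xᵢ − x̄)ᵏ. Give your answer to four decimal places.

-1.7286

x̄ = (6 + 5 + 15 + 19 + 16 - 47 + 3) / 7 = 2.4286
deviations (xᵢ − x̄): 3.5714, 2.5714, 12.5714, 16.5714, 13.5714, -49.4286, 0.5714
Σ(xᵢ − x̄)² = 3079.7143 ⇒ m₂ = 3079.7143/7 = 439.95918
Σ(xᵢ − x̄)³ = -111663.1837 ⇒ m₃ = -111663.1837/7 = -15951.88338
m₂^(3/2) = 439.95918^(1.5) = 9228.23364
g_1 = m₃ / m₂^(3/2) = -15951.88338 / 9228.23364 ≈ -1.7286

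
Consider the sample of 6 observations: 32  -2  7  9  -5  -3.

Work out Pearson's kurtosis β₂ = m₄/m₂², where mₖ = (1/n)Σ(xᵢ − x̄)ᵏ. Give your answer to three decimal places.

x̄ = 6.3333
Σ(xᵢ − x̄)² = 951.3333 ⇒ m₂ = 158.55556
Σ(xᵢ − x̄)⁴ = 462947.7778 ⇒ m₄ = 77157.96296
m₂² = 25139.86420
β₂ = m₄/m₂² = 77157.96296 / 25139.86420 ≈ 3.069

3.069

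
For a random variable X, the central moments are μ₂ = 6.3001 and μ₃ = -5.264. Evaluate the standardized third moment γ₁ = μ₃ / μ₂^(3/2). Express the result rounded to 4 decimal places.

σ = √μ₂ = √6.3001 = 2.51000
σ³ = μ₂^(3/2) = 15.81325
γ₁ = μ₃/σ³ = -5.264 / 15.81325 ≈ -0.3329

-0.3329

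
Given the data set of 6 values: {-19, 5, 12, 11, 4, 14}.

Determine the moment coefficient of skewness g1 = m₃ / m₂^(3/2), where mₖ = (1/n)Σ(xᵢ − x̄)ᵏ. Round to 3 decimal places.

-1.386

x̄ = (-19 + 5 + 12 + 11 + 4 + 14) / 6 = 4.5000
deviations (xᵢ − x̄): -23.5000, 0.5000, 7.5000, 6.5000, -0.5000, 9.5000
Σ(xᵢ − x̄)² = 741.5000 ⇒ m₂ = 741.5000/6 = 123.58333
Σ(xᵢ − x̄)³ = -11424.0000 ⇒ m₃ = -11424.0000/6 = -1904.00000
m₂^(3/2) = 123.58333^(1.5) = 1373.85171
g1 = m₃ / m₂^(3/2) = -1904.00000 / 1373.85171 ≈ -1.386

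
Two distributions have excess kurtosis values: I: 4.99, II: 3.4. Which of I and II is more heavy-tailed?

Higher excess kurtosis ⇒ heavier tails relative to the normal distribution.
4.99 vs 3.4: the larger is 4.99, so I has heavier tails.

I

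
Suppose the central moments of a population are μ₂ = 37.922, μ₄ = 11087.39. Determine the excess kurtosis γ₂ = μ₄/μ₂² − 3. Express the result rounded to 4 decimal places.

4.7099

μ₂² = 37.922² = 1438.07808
μ₄/μ₂² = 11087.39 / 1438.07808 = 7.70987
γ₂ = 7.70987 − 3 ≈ 4.7099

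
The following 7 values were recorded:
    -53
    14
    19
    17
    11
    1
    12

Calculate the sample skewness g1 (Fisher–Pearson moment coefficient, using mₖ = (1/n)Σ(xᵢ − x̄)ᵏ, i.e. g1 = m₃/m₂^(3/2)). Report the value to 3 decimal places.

-1.835

x̄ = (-53 + 14 + 19 + 17 + 11 + 1 + 12) / 7 = 3.0000
deviations (xᵢ − x̄): -56.0000, 11.0000, 16.0000, 14.0000, 8.0000, -2.0000, 9.0000
Σ(xᵢ − x̄)² = 3858.0000 ⇒ m₂ = 3858.0000/7 = 551.14286
Σ(xᵢ − x̄)³ = -166212.0000 ⇒ m₃ = -166212.0000/7 = -23744.57143
m₂^(3/2) = 551.14286^(1.5) = 12938.86778
g1 = m₃ / m₂^(3/2) = -23744.57143 / 12938.86778 ≈ -1.835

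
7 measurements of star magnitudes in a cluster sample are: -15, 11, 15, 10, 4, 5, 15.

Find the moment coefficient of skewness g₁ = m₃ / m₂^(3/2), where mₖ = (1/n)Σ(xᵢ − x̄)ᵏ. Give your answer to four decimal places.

-1.3572

x̄ = (-15 + 11 + 15 + 10 + 4 + 5 + 15) / 7 = 6.4286
deviations (xᵢ − x̄): -21.4286, 4.5714, 8.5714, 3.5714, -2.4286, -1.4286, 8.5714
Σ(xᵢ − x̄)² = 647.7143 ⇒ m₂ = 647.7143/7 = 92.53061
Σ(xᵢ − x̄)³ = -8456.3265 ⇒ m₃ = -8456.3265/7 = -1208.04665
m₂^(3/2) = 92.53061^(1.5) = 890.07818
g₁ = m₃ / m₂^(3/2) = -1208.04665 / 890.07818 ≈ -1.3572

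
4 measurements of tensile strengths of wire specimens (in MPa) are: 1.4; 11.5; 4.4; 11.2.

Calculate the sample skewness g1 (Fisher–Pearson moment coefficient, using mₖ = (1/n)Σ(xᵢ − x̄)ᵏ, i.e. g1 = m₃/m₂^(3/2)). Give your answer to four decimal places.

x̄ = (1.4 + 11.5 + 4.4 + 11.2) / 4 = 7.1250
deviations (xᵢ − x̄): -5.7250, 4.3750, -2.7250, 4.0750
Σ(xᵢ − x̄)² = 75.9475 ⇒ m₂ = 75.9475/4 = 18.98687
Σ(xᵢ − x̄)³ = -56.4671 ⇒ m₃ = -56.4671/4 = -14.11678
m₂^(3/2) = 18.98687^(1.5) = 82.73328
g1 = m₃ / m₂^(3/2) = -14.11678 / 82.73328 ≈ -0.1706

-0.1706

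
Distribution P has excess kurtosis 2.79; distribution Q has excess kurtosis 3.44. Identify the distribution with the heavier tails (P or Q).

Q

Higher excess kurtosis ⇒ heavier tails relative to the normal distribution.
2.79 vs 3.44: the larger is 3.44, so Q has heavier tails.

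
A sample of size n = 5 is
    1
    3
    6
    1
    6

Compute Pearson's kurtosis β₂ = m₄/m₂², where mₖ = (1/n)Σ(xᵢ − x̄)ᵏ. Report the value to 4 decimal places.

1.2423

x̄ = 3.4000
Σ(xᵢ − x̄)² = 25.2000 ⇒ m₂ = 5.04000
Σ(xᵢ − x̄)⁴ = 157.7760 ⇒ m₄ = 31.55520
m₂² = 25.40160
β₂ = m₄/m₂² = 31.55520 / 25.40160 ≈ 1.2423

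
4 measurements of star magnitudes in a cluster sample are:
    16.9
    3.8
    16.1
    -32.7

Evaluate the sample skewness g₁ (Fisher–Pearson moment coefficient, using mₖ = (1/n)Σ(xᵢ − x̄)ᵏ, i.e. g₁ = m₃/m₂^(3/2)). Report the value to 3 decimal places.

x̄ = (16.9 + 3.8 + 16.1 - 32.7) / 4 = 1.0250
deviations (xᵢ − x̄): 15.8750, 2.7750, 15.0750, -33.7250
Σ(xᵢ − x̄)² = 1624.3475 ⇒ m₂ = 1624.3475/4 = 406.08688
Σ(xᵢ − x̄)³ = -30909.9971 ⇒ m₃ = -30909.9971/4 = -7727.49928
m₂^(3/2) = 406.08688^(1.5) = 8183.29919
g₁ = m₃ / m₂^(3/2) = -7727.49928 / 8183.29919 ≈ -0.944

-0.944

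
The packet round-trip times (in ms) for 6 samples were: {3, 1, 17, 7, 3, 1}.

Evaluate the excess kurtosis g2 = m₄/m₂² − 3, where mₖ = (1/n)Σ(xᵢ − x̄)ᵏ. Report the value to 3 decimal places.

x̄ = 5.3333
Σ(xᵢ − x̄)² = 187.3333 ⇒ m₂ = 31.22222
Σ(xᵢ − x̄)⁴ = 19298.4444 ⇒ m₄ = 3216.40741
m₂² = 974.82716
g2 = m₄/m₂² − 3 = 3.29946 − 3 ≈ 0.299

0.299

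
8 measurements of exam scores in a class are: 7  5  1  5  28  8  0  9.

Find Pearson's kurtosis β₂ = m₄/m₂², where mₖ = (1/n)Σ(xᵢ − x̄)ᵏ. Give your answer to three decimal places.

4.797

x̄ = 7.8750
Σ(xᵢ − x̄)² = 532.8750 ⇒ m₂ = 66.60938
Σ(xᵢ − x̄)⁴ = 170256.4629 ⇒ m₄ = 21282.05786
m₂² = 4436.80884
β₂ = m₄/m₂² = 21282.05786 / 4436.80884 ≈ 4.797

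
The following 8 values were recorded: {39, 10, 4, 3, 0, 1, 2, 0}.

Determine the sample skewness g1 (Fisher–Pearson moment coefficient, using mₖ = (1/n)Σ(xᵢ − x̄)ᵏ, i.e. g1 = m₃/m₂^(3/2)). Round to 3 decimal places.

2.022

x̄ = (39 + 10 + 4 + 3 + 0 + 1 + 2 + 0) / 8 = 7.3750
deviations (xᵢ − x̄): 31.6250, 2.6250, -3.3750, -4.3750, -7.3750, -6.3750, -5.3750, -7.3750
Σ(xᵢ − x̄)² = 1215.8750 ⇒ m₂ = 1215.8750/8 = 151.98438
Σ(xᵢ − x̄)³ = 30308.7188 ⇒ m₃ = 30308.7188/8 = 3788.58984
m₂^(3/2) = 151.98438^(1.5) = 1873.69291
g1 = m₃ / m₂^(3/2) = 3788.58984 / 1873.69291 ≈ 2.022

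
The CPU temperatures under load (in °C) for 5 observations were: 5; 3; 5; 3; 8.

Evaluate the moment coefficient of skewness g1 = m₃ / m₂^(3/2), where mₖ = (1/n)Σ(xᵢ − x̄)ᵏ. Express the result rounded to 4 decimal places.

0.6858

x̄ = (5 + 3 + 5 + 3 + 8) / 5 = 4.8000
deviations (xᵢ − x̄): 0.2000, -1.8000, 0.2000, -1.8000, 3.2000
Σ(xᵢ − x̄)² = 16.8000 ⇒ m₂ = 16.8000/5 = 3.36000
Σ(xᵢ − x̄)³ = 21.1200 ⇒ m₃ = 21.1200/5 = 4.22400
m₂^(3/2) = 3.36000^(1.5) = 6.15898
g1 = m₃ / m₂^(3/2) = 4.22400 / 6.15898 ≈ 0.6858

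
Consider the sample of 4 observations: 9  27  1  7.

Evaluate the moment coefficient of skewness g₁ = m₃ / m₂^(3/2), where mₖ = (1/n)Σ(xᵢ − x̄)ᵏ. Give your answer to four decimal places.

x̄ = (9 + 27 + 1 + 7) / 4 = 11.0000
deviations (xᵢ − x̄): -2.0000, 16.0000, -10.0000, -4.0000
Σ(xᵢ − x̄)² = 376.0000 ⇒ m₂ = 376.0000/4 = 94.00000
Σ(xᵢ − x̄)³ = 3024.0000 ⇒ m₃ = 3024.0000/4 = 756.00000
m₂^(3/2) = 94.00000^(1.5) = 911.36381
g₁ = m₃ / m₂^(3/2) = 756.00000 / 911.36381 ≈ 0.8295

0.8295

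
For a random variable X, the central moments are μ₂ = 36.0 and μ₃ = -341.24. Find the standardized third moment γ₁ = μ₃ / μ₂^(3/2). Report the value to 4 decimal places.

σ = √μ₂ = √36.0 = 6.00000
σ³ = μ₂^(3/2) = 216.00000
γ₁ = μ₃/σ³ = -341.24 / 216.00000 ≈ -1.5798

-1.5798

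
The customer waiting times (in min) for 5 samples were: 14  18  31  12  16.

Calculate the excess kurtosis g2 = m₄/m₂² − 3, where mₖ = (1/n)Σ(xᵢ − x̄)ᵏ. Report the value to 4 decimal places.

-0.1648

x̄ = 18.2000
Σ(xᵢ − x̄)² = 224.8000 ⇒ m₂ = 44.96000
Σ(xᵢ − x̄)⁴ = 28655.7760 ⇒ m₄ = 5731.15520
m₂² = 2021.40160
g2 = m₄/m₂² − 3 = 2.83524 − 3 ≈ -0.1648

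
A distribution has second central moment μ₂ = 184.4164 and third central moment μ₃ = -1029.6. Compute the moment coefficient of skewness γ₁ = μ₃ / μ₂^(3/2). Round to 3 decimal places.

-0.411

σ = √μ₂ = √184.4164 = 13.58000
σ³ = μ₂^(3/2) = 2504.37471
γ₁ = μ₃/σ³ = -1029.6 / 2504.37471 ≈ -0.411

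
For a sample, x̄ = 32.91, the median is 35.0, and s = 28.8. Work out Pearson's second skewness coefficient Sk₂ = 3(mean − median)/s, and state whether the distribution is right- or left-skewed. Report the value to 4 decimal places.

Sk₂ = 3(32.91 − 35.0) / 28.8 = 3 × -2.0900 / 28.8
    = -6.2700 / 28.8 ≈ -0.2177
Sk₂ < 0 ⇒ mean < median ⇒ left-skewed (negative skew).

-0.2177, left-skewed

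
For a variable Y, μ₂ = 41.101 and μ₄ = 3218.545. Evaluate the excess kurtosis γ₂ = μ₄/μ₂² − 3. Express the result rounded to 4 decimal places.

μ₂² = 41.101² = 1689.29220
μ₄/μ₂² = 3218.545 / 1689.29220 = 1.90526
γ₂ = 1.90526 − 3 ≈ -1.0947

-1.0947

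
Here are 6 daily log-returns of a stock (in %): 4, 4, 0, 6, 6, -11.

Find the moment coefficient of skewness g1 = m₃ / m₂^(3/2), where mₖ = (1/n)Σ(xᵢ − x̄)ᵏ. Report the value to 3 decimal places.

-1.388

x̄ = (4 + 4 + 0 + 6 + 6 - 11) / 6 = 1.5000
deviations (xᵢ − x̄): 2.5000, 2.5000, -1.5000, 4.5000, 4.5000, -12.5000
Σ(xᵢ − x̄)² = 211.5000 ⇒ m₂ = 211.5000/6 = 35.25000
Σ(xᵢ − x̄)³ = -1743.0000 ⇒ m₃ = -1743.0000/6 = -290.50000
m₂^(3/2) = 35.25000^(1.5) = 209.28528
g1 = m₃ / m₂^(3/2) = -290.50000 / 209.28528 ≈ -1.388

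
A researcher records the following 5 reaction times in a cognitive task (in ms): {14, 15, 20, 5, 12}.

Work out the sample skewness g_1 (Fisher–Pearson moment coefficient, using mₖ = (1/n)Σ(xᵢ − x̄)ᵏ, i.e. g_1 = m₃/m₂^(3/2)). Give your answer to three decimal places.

-0.401

x̄ = (14 + 15 + 20 + 5 + 12) / 5 = 13.2000
deviations (xᵢ − x̄): 0.8000, 1.8000, 6.8000, -8.2000, -1.2000
Σ(xᵢ − x̄)² = 118.8000 ⇒ m₂ = 118.8000/5 = 23.76000
Σ(xᵢ − x̄)³ = -232.3200 ⇒ m₃ = -232.3200/5 = -46.46400
m₂^(3/2) = 23.76000^(1.5) = 115.81629
g_1 = m₃ / m₂^(3/2) = -46.46400 / 115.81629 ≈ -0.401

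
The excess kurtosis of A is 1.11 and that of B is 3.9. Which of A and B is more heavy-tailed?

Higher excess kurtosis ⇒ heavier tails relative to the normal distribution.
1.11 vs 3.9: the larger is 3.9, so B has heavier tails.

B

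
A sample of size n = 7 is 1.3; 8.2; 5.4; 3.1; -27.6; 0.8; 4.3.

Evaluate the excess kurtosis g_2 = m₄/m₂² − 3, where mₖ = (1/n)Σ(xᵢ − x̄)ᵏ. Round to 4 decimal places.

1.7859

x̄ = -0.6429
Σ(xᵢ − x̄)² = 885.6971 ⇒ m₂ = 126.52816
Σ(xᵢ − x̄)⁴ = 536334.6061 ⇒ m₄ = 76619.22944
m₂² = 16009.37610
g_2 = m₄/m₂² − 3 = 4.78590 − 3 ≈ 1.7859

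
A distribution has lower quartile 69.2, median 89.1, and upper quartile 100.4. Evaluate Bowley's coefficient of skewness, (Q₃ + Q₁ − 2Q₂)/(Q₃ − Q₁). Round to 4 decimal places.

numerator: Q₃ + Q₁ − 2Q₂ = 100.4 + 69.2 − 2×89.1 = -8.6000
denominator: Q₃ − Q₁ = 100.4 − 69.2 = 31.2000
Bowley skewness = -8.6000 / 31.2000 ≈ -0.2756

-0.2756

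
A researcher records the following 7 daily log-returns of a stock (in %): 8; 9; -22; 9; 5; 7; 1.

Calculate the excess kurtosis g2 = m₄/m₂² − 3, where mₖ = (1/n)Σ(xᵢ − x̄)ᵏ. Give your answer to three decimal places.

1.572

x̄ = 2.4286
Σ(xᵢ − x̄)² = 743.7143 ⇒ m₂ = 106.24490
Σ(xᵢ − x̄)⁴ = 361294.4548 ⇒ m₄ = 51613.49354
m₂² = 11287.97834
g2 = m₄/m₂² − 3 = 4.57243 − 3 ≈ 1.572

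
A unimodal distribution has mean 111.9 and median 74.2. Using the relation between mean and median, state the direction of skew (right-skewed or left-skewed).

mean − median = 111.9 − 74.2 = 37.7
mean > median ⇒ the longer tail is on the right ⇒ right-skewed (positively skewed).

right-skewed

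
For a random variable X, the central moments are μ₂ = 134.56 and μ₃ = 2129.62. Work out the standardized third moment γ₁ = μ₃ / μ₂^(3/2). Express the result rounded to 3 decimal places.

1.364

σ = √μ₂ = √134.56 = 11.60000
σ³ = μ₂^(3/2) = 1560.89600
γ₁ = μ₃/σ³ = 2129.62 / 1560.89600 ≈ 1.364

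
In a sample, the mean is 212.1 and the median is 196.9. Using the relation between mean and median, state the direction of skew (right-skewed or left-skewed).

right-skewed

mean − median = 212.1 − 196.9 = 15.2
mean > median ⇒ the longer tail is on the right ⇒ right-skewed (positively skewed).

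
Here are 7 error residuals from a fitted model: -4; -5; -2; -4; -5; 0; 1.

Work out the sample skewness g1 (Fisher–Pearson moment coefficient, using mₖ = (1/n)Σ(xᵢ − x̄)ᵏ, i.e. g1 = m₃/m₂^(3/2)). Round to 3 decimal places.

0.545

x̄ = (-4 - 5 - 2 - 4 - 5 + 0 + 1) / 7 = -2.7143
deviations (xᵢ − x̄): -1.2857, -2.2857, 0.7143, -1.2857, -2.2857, 2.7143, 3.7143
Σ(xᵢ − x̄)² = 35.4286 ⇒ m₂ = 35.4286/7 = 5.06122
Σ(xᵢ − x̄)³ = 43.4694 ⇒ m₃ = 43.4694/7 = 6.20991
m₂^(3/2) = 5.06122^(1.5) = 11.38632
g1 = m₃ / m₂^(3/2) = 6.20991 / 11.38632 ≈ 0.545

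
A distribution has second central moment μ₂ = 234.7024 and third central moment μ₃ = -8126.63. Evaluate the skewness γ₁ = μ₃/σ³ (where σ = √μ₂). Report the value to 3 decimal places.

-2.260

σ = √μ₂ = √234.7024 = 15.32000
σ³ = μ₂^(3/2) = 3595.64077
γ₁ = μ₃/σ³ = -8126.63 / 3595.64077 ≈ -2.260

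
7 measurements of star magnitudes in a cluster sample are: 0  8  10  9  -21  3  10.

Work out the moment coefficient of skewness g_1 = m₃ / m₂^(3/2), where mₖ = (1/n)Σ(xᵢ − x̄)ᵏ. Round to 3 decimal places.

-1.591

x̄ = (0 + 8 + 10 + 9 - 21 + 3 + 10) / 7 = 2.7143
deviations (xᵢ − x̄): -2.7143, 5.2857, 7.2857, 6.2857, -23.7143, 0.2857, 7.2857
Σ(xᵢ − x̄)² = 743.4286 ⇒ m₂ = 743.4286/7 = 106.20408
Σ(xᵢ − x̄)³ = -12186.6122 ⇒ m₃ = -12186.6122/7 = -1740.94461
m₂^(3/2) = 106.20408^(1.5) = 1094.49003
g_1 = m₃ / m₂^(3/2) = -1740.94461 / 1094.49003 ≈ -1.591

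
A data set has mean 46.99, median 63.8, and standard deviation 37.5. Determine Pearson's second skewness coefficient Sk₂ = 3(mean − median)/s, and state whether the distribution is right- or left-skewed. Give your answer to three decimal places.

-1.345, left-skewed

Sk₂ = 3(46.99 − 63.8) / 37.5 = 3 × -16.8100 / 37.5
    = -50.4300 / 37.5 ≈ -1.345
Sk₂ < 0 ⇒ mean < median ⇒ left-skewed (negative skew).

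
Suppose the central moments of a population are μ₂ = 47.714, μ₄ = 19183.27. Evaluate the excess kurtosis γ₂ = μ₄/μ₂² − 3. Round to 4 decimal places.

μ₂² = 47.714² = 2276.62580
μ₄/μ₂² = 19183.27 / 2276.62580 = 8.42618
γ₂ = 8.42618 − 3 ≈ 5.4262

5.4262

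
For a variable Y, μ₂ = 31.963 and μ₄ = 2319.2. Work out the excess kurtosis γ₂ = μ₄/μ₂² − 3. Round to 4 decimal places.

-0.7299

μ₂² = 31.963² = 1021.63337
μ₄/μ₂² = 2319.2 / 1021.63337 = 2.27009
γ₂ = 2.27009 − 3 ≈ -0.7299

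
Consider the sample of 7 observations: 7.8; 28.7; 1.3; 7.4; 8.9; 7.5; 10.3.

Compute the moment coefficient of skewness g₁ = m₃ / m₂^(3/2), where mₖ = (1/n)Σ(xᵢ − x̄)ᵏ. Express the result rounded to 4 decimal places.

x̄ = (7.8 + 28.7 + 1.3 + 7.4 + 8.9 + 7.5 + 10.3) / 7 = 10.2714
deviations (xᵢ − x̄): -2.4714, 18.4286, -8.9714, -2.8714, -1.3714, -2.7714, 0.0286
Σ(xᵢ − x̄)² = 444.0143 ⇒ m₂ = 444.0143/7 = 63.43061
Σ(xᵢ − x̄)³ = 5473.8525 ⇒ m₃ = 5473.8525/7 = 781.97893
m₂^(3/2) = 63.43061^(1.5) = 505.18257
g₁ = m₃ / m₂^(3/2) = 781.97893 / 505.18257 ≈ 1.5479

1.5479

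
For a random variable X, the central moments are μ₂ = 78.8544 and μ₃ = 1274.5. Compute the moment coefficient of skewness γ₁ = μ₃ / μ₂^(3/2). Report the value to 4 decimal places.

σ = √μ₂ = √78.8544 = 8.88000
σ³ = μ₂^(3/2) = 700.22707
γ₁ = μ₃/σ³ = 1274.5 / 700.22707 ≈ 1.8201

1.8201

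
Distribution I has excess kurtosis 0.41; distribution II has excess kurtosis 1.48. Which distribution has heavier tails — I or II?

II

Higher excess kurtosis ⇒ heavier tails relative to the normal distribution.
0.41 vs 1.48: the larger is 1.48, so II has heavier tails.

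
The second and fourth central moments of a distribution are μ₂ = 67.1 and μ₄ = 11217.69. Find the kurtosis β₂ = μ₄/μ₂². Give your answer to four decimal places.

μ₂² = 67.1² = 4502.41000
μ₄/μ₂² = 11217.69 / 4502.41000 = 2.49149
β₂ ≈ 2.4915

2.4915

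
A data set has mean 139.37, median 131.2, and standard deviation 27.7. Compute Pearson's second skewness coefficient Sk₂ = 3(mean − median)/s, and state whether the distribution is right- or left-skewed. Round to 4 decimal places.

0.8848, right-skewed

Sk₂ = 3(139.37 − 131.2) / 27.7 = 3 × 8.1700 / 27.7
    = 24.5100 / 27.7 ≈ 0.8848
Sk₂ > 0 ⇒ mean > median ⇒ right-skewed (positive skew).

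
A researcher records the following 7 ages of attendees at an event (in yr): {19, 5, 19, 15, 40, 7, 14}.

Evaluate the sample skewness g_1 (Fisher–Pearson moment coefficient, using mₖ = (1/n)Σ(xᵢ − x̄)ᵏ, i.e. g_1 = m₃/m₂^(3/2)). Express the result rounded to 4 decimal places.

1.1140

x̄ = (19 + 5 + 19 + 15 + 40 + 7 + 14) / 7 = 17.0000
deviations (xᵢ − x̄): 2.0000, -12.0000, 2.0000, -2.0000, 23.0000, -10.0000, -3.0000
Σ(xᵢ − x̄)² = 794.0000 ⇒ m₂ = 794.0000/7 = 113.42857
Σ(xᵢ − x̄)³ = 9420.0000 ⇒ m₃ = 9420.0000/7 = 1345.71429
m₂^(3/2) = 113.42857^(1.5) = 1208.04662
g_1 = m₃ / m₂^(3/2) = 1345.71429 / 1208.04662 ≈ 1.1140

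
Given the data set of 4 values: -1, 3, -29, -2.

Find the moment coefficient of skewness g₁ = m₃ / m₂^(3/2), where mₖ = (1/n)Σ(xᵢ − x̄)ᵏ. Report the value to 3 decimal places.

-1.078

x̄ = (-1 + 3 - 29 - 2) / 4 = -7.2500
deviations (xᵢ − x̄): 6.2500, 10.2500, -21.7500, 5.2500
Σ(xᵢ − x̄)² = 644.7500 ⇒ m₂ = 644.7500/4 = 161.18750
Σ(xᵢ − x̄)³ = -8823.3750 ⇒ m₃ = -8823.3750/4 = -2205.84375
m₂^(3/2) = 161.18750^(1.5) = 2046.43069
g₁ = m₃ / m₂^(3/2) = -2205.84375 / 2046.43069 ≈ -1.078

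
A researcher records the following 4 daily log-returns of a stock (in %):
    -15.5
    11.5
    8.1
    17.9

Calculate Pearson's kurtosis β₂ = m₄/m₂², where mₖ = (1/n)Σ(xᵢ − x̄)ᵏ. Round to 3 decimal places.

x̄ = 5.5000
Σ(xᵢ − x̄)² = 637.5200 ⇒ m₂ = 159.38000
Σ(xᵢ − x̄)⁴ = 219464.8352 ⇒ m₄ = 54866.20880
m₂² = 25401.98440
β₂ = m₄/m₂² = 54866.20880 / 25401.98440 ≈ 2.160

2.160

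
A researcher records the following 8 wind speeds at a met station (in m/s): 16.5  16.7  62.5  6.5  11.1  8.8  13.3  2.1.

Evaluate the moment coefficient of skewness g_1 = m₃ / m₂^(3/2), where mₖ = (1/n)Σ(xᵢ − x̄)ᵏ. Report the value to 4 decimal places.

x̄ = (16.5 + 16.7 + 62.5 + 6.5 + 11.1 + 8.8 + 13.3 + 2.1) / 8 = 17.1875
deviations (xᵢ − x̄): -0.6875, -0.4875, 45.3125, -10.6875, -6.0875, -8.3875, -3.8875, -15.0875
Σ(xᵢ − x̄)² = 2518.3088 ⇒ m₂ = 2518.3088/8 = 314.78859
Σ(xᵢ − x̄)³ = 87506.6476 ⇒ m₃ = 87506.6476/8 = 10938.33095
m₂^(3/2) = 314.78859^(1.5) = 5585.06821
g_1 = m₃ / m₂^(3/2) = 10938.33095 / 5585.06821 ≈ 1.9585

1.9585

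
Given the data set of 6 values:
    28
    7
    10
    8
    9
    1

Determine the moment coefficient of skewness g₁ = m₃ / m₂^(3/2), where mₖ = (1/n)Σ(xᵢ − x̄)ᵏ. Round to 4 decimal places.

x̄ = (28 + 7 + 10 + 8 + 9 + 1) / 6 = 10.5000
deviations (xᵢ − x̄): 17.5000, -3.5000, -0.5000, -2.5000, -1.5000, -9.5000
Σ(xᵢ − x̄)² = 417.5000 ⇒ m₂ = 417.5000/6 = 69.58333
Σ(xᵢ − x̄)³ = 4440.0000 ⇒ m₃ = 4440.0000/6 = 740.00000
m₂^(3/2) = 69.58333^(1.5) = 580.44068
g₁ = m₃ / m₂^(3/2) = 740.00000 / 580.44068 ≈ 1.2749

1.2749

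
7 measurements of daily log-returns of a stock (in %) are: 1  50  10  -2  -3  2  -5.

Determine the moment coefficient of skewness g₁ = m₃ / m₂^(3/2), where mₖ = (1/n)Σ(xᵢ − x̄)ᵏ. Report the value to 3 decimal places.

x̄ = (1 + 50 + 10 - 2 - 3 + 2 - 5) / 7 = 7.5714
deviations (xᵢ − x̄): -6.5714, 42.4286, 2.4286, -9.5714, -10.5714, -5.5714, -12.5714
Σ(xᵢ − x̄)² = 2241.7143 ⇒ m₂ = 2241.7143/7 = 320.24490
Σ(xᵢ − x̄)³ = 71891.7551 ⇒ m₃ = 71891.7551/7 = 10270.25073
m₂^(3/2) = 320.24490^(1.5) = 5730.90658
g₁ = m₃ / m₂^(3/2) = 10270.25073 / 5730.90658 ≈ 1.792

1.792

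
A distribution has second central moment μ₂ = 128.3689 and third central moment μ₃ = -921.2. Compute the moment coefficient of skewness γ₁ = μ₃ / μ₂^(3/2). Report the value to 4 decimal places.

-0.6334

σ = √μ₂ = √128.3689 = 11.33000
σ³ = μ₂^(3/2) = 1454.41964
γ₁ = μ₃/σ³ = -921.2 / 1454.41964 ≈ -0.6334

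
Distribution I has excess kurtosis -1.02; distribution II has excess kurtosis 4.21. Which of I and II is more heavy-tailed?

Higher excess kurtosis ⇒ heavier tails relative to the normal distribution.
-1.02 vs 4.21: the larger is 4.21, so II has heavier tails. (II is leptokurtic — heavier-than-normal tails; the other is platykurtic.)

II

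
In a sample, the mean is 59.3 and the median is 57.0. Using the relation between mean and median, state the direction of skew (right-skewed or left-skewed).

mean − median = 59.3 − 57.0 = 2.3
mean > median ⇒ the longer tail is on the right ⇒ right-skewed (positively skewed).

right-skewed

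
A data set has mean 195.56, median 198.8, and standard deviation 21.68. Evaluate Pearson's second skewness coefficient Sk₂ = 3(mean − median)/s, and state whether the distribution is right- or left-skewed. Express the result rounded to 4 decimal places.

-0.4483, left-skewed

Sk₂ = 3(195.56 − 198.8) / 21.68 = 3 × -3.2400 / 21.68
    = -9.7200 / 21.68 ≈ -0.4483
Sk₂ < 0 ⇒ mean < median ⇒ left-skewed (negative skew).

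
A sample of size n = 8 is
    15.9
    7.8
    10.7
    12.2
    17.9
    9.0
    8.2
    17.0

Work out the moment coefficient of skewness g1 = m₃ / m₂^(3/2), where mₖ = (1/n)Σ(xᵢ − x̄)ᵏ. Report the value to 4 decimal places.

0.2525

x̄ = (15.9 + 7.8 + 10.7 + 12.2 + 17.9 + 9.0 + 8.2 + 17.0) / 8 = 12.3375
deviations (xᵢ − x̄): 3.5625, -4.5375, -1.6375, -0.1375, 5.5625, -3.3375, -4.1375, 4.6625
Σ(xᵢ − x̄)² = 116.9188 ⇒ m₂ = 116.9188/8 = 14.61484
Σ(xᵢ − x̄)³ = 112.8612 ⇒ m₃ = 112.8612/8 = 14.10765
m₂^(3/2) = 14.61484^(1.5) = 55.87162
g1 = m₃ / m₂^(3/2) = 14.10765 / 55.87162 ≈ 0.2525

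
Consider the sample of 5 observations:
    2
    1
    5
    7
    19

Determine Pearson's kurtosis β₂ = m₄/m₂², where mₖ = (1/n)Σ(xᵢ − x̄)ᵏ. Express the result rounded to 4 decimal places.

x̄ = 6.8000
Σ(xᵢ − x̄)² = 208.8000 ⇒ m₂ = 41.76000
Σ(xᵢ − x̄)⁴ = 23826.3360 ⇒ m₄ = 4765.26720
m₂² = 1743.89760
β₂ = m₄/m₂² = 4765.26720 / 1743.89760 ≈ 2.7325

2.7325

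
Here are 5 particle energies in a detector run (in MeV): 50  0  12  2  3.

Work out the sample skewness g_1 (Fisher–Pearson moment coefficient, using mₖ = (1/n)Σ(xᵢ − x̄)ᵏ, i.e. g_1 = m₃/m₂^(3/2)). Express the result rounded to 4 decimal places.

x̄ = (50 + 0 + 12 + 2 + 3) / 5 = 13.4000
deviations (xᵢ − x̄): 36.6000, -13.4000, -1.4000, -11.4000, -10.4000
Σ(xᵢ − x̄)² = 1759.2000 ⇒ m₂ = 1759.2000/5 = 351.84000
Σ(xᵢ − x̄)³ = 44012.6400 ⇒ m₃ = 44012.6400/5 = 8802.52800
m₂^(3/2) = 351.84000^(1.5) = 6599.60310
g_1 = m₃ / m₂^(3/2) = 8802.52800 / 6599.60310 ≈ 1.3338

1.3338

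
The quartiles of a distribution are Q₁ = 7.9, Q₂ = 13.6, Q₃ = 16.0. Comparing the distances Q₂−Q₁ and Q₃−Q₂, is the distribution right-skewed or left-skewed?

left-skewed

Q₂ − Q₁ = 5.7;  Q₃ − Q₂ = 2.4
Q₂ − Q₁ > Q₃ − Q₂ ⇒ the lower half is more spread out ⇒ left-skewed.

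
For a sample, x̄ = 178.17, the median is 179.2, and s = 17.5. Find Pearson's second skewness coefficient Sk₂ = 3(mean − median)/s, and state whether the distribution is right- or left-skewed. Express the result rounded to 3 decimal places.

Sk₂ = 3(178.17 − 179.2) / 17.5 = 3 × -1.0300 / 17.5
    = -3.0900 / 17.5 ≈ -0.177
Sk₂ < 0 ⇒ mean < median ⇒ left-skewed (negative skew).

-0.177, left-skewed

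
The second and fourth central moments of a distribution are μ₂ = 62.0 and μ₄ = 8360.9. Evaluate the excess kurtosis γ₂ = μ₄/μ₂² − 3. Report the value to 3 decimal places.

μ₂² = 62.0² = 3844.00000
μ₄/μ₂² = 8360.9 / 3844.00000 = 2.17505
γ₂ = 2.17505 − 3 ≈ -0.825

-0.825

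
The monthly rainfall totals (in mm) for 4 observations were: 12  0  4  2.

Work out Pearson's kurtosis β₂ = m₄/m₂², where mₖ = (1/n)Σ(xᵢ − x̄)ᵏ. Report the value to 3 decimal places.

2.098

x̄ = 4.5000
Σ(xᵢ − x̄)² = 83.0000 ⇒ m₂ = 20.75000
Σ(xᵢ − x̄)⁴ = 3613.2500 ⇒ m₄ = 903.31250
m₂² = 430.56250
β₂ = m₄/m₂² = 903.31250 / 430.56250 ≈ 2.098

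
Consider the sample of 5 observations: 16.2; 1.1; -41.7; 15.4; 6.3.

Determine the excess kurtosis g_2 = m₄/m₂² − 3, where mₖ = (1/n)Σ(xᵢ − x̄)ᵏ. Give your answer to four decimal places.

-0.0944

x̄ = -0.5400
Σ(xᵢ − x̄)² = 2277.9320 ⇒ m₂ = 455.58640
Σ(xᵢ − x̄)⁴ = 3015411.4239 ⇒ m₄ = 603082.28478
m₂² = 207558.96786
g_2 = m₄/m₂² − 3 = 2.90559 − 3 ≈ -0.0944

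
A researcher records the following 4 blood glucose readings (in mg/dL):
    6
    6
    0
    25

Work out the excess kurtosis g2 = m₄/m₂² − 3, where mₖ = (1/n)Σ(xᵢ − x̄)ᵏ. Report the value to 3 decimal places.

x̄ = 9.2500
Σ(xᵢ − x̄)² = 354.7500 ⇒ m₂ = 88.68750
Σ(xᵢ − x̄)⁴ = 69079.0781 ⇒ m₄ = 17269.76953
m₂² = 7865.47266
g2 = m₄/m₂² − 3 = 2.19564 − 3 ≈ -0.804

-0.804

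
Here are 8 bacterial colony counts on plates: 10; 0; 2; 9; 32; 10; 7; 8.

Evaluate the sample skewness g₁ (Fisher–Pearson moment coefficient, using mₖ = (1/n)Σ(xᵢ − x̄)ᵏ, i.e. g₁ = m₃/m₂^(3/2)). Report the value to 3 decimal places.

x̄ = (10 + 0 + 2 + 9 + 32 + 10 + 7 + 8) / 8 = 9.7500
deviations (xᵢ − x̄): 0.2500, -9.7500, -7.7500, -0.7500, 22.2500, 0.2500, -2.7500, -1.7500
Σ(xᵢ − x̄)² = 661.5000 ⇒ m₂ = 661.5000/8 = 82.68750
Σ(xᵢ − x̄)³ = 9596.2500 ⇒ m₃ = 9596.2500/8 = 1199.53125
m₂^(3/2) = 82.68750^(1.5) = 751.89949
g₁ = m₃ / m₂^(3/2) = 1199.53125 / 751.89949 ≈ 1.595

1.595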